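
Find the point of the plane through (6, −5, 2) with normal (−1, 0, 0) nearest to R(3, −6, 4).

(6, -6, 4)

n = (−1, 0, 0), |n|² = 1, and n·R − (-6) = 3.
t = 3/1 = 3, so the foot is R − t·n = (3, −6, 4) − 3·(−1, 0, 0) = (6, −6, 4).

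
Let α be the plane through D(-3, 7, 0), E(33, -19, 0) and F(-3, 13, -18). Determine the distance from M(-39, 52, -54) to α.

DE = (36, -26, 0) and DF = (0, 6, -18), so a normal is n = DE × DF = (468, 648, 216).
d = |468·(-39) + 648·52 + 216·(-54) − 3132| / √(219024 + 419904 + 46656) = |648| / 828 = 18/23.

18/23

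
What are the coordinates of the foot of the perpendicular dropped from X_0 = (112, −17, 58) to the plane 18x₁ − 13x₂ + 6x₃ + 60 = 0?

n = (18, −13, 6), |n|² = 529, and n·X_0 − (-60) = 2645.
t = 2645/529 = 5, so the foot is X_0 − t·n = (112, −17, 58) − 5·(18, −13, 6) = (22, 48, 28).

(22, 48, 28)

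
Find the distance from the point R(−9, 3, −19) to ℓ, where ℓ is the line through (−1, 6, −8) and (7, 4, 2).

√26

A direction vector is d = (8, −2, 10).
AP = (−8, −3, −11), and AP × d = (−52, −8, 40).
|AP × d|² = 4368 and |d|² = 168, so the distance is √(4368/168) = √26.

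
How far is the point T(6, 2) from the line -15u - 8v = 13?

d = |(-15)·6 + (-8)·2 − 13| / √(225 + 64) = |-119|/17 = 7.

7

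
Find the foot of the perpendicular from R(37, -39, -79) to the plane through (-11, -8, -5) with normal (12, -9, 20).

(49, -48, -59)

The perpendicular from R has direction n = (12, -9, 20): r = (37, -39, -79) + t(12, -9, 20).
Substitute into the plane: n·(R + tn) = -160 gives -785 + 625t = -160, so t = 1.
Foot = (37, -39, -79) + 1·(12, -9, 20) = (49, -48, -59).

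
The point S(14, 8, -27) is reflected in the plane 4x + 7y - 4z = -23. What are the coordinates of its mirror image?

(-10, -34, -3)

With n = (4, 7, -4), the signed offset is (n·S − (-23))/|n|² = 243/81 = 3.
S' = S − 2t·n = (14, 8, -27) − 6·(4, 7, -4) = (-10, -34, -3).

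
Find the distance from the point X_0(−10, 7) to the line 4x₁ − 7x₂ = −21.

The normal to the line is n = (4, −7) with |n| = √65.
|n·X_0 − (-21)| = |-89 − (-21)| = 68, so the distance is 68/√65 = 68√65/65.

68√65/65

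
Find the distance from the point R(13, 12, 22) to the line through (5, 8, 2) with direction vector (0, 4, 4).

Direction vector d = (0, 4, 4).
AP = (8, 4, 20); AP·d = 96, |AP|² = 480, |d|² = 32.
distance² = |AP|² − (AP·d)²/|d|² = 480 − 9216/32 = 192, so the distance is 8√3.

8√3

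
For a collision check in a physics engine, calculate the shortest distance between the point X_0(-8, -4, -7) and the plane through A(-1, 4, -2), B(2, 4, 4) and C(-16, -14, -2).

AB = (3, 0, 6) and AC = (-15, -18, 0), so a normal is n = AB × AC = (108, -90, -54).
d = |108·(-8) + (-90)·(-4) + (-54)·(-7) − (-360)| / √(11664 + 8100 + 2916) = |234| / (18√70) = 13/√70.

13√70/70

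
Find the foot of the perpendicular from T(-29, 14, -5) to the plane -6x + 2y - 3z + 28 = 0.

(1, 4, 10)

The perpendicular from T has direction n = (-6, 2, -3): r = (-29, 14, -5) + λ(-6, 2, -3).
Substitute into the plane: n·(T + λn) = -28 gives 217 + 49λ = -28, so λ = -5.
Foot = (-29, 14, -5) + (-5)·(-6, 2, -3) = (1, 4, 10).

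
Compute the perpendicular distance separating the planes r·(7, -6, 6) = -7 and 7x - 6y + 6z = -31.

Both planes have normal n = (7, -6, 6), |n| = 11. Any point on the first plane is at distance |(-31) − (-7)|/|n| = 24/11 from the second.

24/11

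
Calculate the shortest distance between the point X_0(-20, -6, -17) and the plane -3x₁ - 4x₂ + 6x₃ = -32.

14/√61

d = |(-3)·(-20) + (-4)·(-6) + 6·(-17) − (-32)| / √(9 + 16 + 36) = |14| / √61 = 14√61/61.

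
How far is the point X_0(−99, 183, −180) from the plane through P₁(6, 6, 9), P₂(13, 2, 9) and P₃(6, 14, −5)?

7

P₁P₂ = (7, −4, 0) and P₁P₃ = (0, 8, −14), so a normal is n = P₁P₂ × P₁P₃ = (56, 98, 56).
n = (56, 98, 56); n·P − 1428 = 882; |n| = 126; distance = 882/126 = 7.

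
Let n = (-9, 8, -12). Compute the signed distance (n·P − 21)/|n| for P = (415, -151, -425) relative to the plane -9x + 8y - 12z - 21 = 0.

8

n·P − 21 = 136.
|n| = 17, so the signed distance is 136/17 = 8.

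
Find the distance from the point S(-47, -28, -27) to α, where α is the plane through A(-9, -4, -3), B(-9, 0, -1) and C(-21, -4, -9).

AB = (0, 4, 2) and AC = (-12, 0, -6), so a normal is n = AB × AC = (-24, -24, 48).
Then n·(-47, -28, -27) - 168 = 336.
|n| = √(576 + 576 + 2304) = 24√6, so the distance is |336|/(24√6) = 14/√6.

7√6/3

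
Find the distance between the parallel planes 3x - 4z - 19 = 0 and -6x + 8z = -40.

Divide the second equation by -2 to match normals: 3x - 4z = 20.
With common normal n = (3, 0, -4) (|n| = 5), the distance is |19 − 20|/|n| = 1/5.

1/5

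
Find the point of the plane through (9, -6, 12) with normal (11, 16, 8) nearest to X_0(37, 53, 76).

n = (11, 16, 8), |n|² = 441, and n·X_0 − 99 = 1764.
t = 1764/441 = 4, so the foot is X_0 − t·n = (37, 53, 76) − 4·(11, 16, 8) = (-7, -11, 44).

(-7, -11, 44)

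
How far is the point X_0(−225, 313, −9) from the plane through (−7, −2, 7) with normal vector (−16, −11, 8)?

The plane has equation n·(r − (−7, −2, 7)) = 0, i.e. n·r = 190.
n = (−16, −11, 8); n·P − 190 = -105; |n| = 21; distance = 105/21 = 5.

5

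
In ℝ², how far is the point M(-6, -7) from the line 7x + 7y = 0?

13√2/2

The normal to the line is n = (7, 7) with |n| = 7√2.
|n·M − 0| = |-91 − 0| = 91, so the distance is 91/(7√2) = 13/√2.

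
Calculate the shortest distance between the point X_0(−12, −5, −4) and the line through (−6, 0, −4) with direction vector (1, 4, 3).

√35

Direction vector d = (1, 4, 3).
AP = (−6, −5, 0); AP·d = -26, |AP|² = 61, |d|² = 26.
distance² = |AP|² − (AP·d)²/|d|² = 61 − 676/26 = 35, so the distance is √35.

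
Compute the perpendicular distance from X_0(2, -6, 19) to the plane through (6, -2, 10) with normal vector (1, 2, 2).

The plane has equation n·(r − (6, -2, 10)) = 0, i.e. n·r = 22.
d = |1·2 + 2·(-6) + 2·19 − 22| / √(1 + 4 + 4) = |6| / 3 = 2.

2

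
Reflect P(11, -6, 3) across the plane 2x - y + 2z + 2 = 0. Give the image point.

(-5, 2, -13)

n = (2, -1, 2), |n|² = 9, n·P − (-2) = 36, so t = 36/9 = 4.
Foot F = P − 4·n = (3, -2, -5); the reflection is 2F − P = (-5, 2, -13).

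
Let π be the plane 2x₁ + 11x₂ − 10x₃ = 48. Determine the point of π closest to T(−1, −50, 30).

n = (2, 11, −10), |n|² = 225, and n·T − 48 = -900.
t = -900/225 = -4, so the foot is T − t·n = (−1, −50, 30) − (-4)·(2, 11, −10) = (7, −6, −10).

(7, -6, -10)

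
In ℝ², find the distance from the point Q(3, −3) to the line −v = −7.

d = |0·3 + (-1)·(-3) − (-7)| / √(0 + 1) = |10|/1 = 10.

10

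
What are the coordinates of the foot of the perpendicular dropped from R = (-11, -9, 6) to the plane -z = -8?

(-11, -9, 8)

The perpendicular from R has direction n = (0, 0, -1): r = (-11, -9, 6) + λ(0, 0, -1).
Substitute into the plane: n·(R + λn) = -8 gives -6 + 1λ = -8, so λ = -2.
Foot = (-11, -9, 6) + (-2)·(0, 0, -1) = (-11, -9, 8).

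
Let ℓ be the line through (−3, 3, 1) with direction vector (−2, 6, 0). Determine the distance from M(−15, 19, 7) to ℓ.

Direction vector d = (−2, 6, 0).
AP = (−12, 16, 6); AP·d = 120, |AP|² = 436, |d|² = 40.
distance² = |AP|² − (AP·d)²/|d|² = 436 − 14400/40 = 76, so the distance is 2√19.

2√19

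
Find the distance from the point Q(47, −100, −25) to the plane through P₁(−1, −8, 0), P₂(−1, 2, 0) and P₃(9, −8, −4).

P₁P₂ = (0, 10, 0) and P₁P₃ = (10, 0, −4), so a normal is n = P₁P₂ × P₁P₃ = (−40, 0, −100).
Then n·(47, −100, −25) − 40 = 580.
|n| = √(1600 + 0 + 10000) = 20√29, so the distance is |580|/(20√29) = √29.

√29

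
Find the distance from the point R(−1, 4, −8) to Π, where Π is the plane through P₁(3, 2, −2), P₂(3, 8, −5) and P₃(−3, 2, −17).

P₁P₂ = (0, 6, −3) and P₁P₃ = (−6, 0, −15), so a normal is n = P₁P₂ × P₁P₃ = (−90, 18, 36).
d = |(-90)·(-1) + 18·4 + 36·(-8) − (-306)| / √(8100 + 324 + 1296) = |180| / (18√30) = √30/3.

10/√30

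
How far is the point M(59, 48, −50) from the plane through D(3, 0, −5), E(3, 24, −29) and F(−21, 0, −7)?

20/17

DE = (0, 24, −24) and DF = (−24, 0, −2), so a normal is n = DE × DF = (−48, 576, 576).
Then n·(59, 48, −50) − (−3024) = −960.
|n| = √(2304 + 331776 + 331776) = 816, so the distance is |-960|/816 = 20/17.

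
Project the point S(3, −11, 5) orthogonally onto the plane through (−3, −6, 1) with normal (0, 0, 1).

The perpendicular from S has direction n = (0, 0, 1): r = (3, −11, 5) + μ(0, 0, 1).
Substitute into the plane: n·(S + μn) = 1 gives 5 + 1μ = 1, so μ = -4.
Foot = (3, −11, 5) + (-4)·(0, 0, 1) = (3, −11, 1).

(3, -11, 1)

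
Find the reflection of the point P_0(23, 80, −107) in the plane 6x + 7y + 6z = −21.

(169/11, 782/11, -1261/11)

With n = (6, 7, 6), the signed offset is (n·P_0 − (-21))/|n|² = 77/121 = 7/11.
P_0' = P_0 − 2t·n = (23, 80, −107) − (14/11)·(6, 7, 6) = (169/11, 782/11, −1261/11).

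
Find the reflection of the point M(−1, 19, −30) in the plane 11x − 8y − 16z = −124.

n = (11, −8, −16), |n|² = 441, n·M − (-124) = 441, so t = 441/441 = 1.
Foot F = M − 1·n = (−12, 27, −14); the reflection is 2F − M = (−23, 35, 2).

(-23, 35, 2)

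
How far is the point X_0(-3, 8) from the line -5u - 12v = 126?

The normal to the line is n = (-5, -12) with |n| = 13.
|n·X_0 − 126| = |-81 − 126| = 207, so the distance is 207/13.

207/13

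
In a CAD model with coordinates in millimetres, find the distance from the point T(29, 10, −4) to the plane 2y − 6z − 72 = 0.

14/√10

n = (0, 2, −6); n·P − 72 = -28; |n| = 2√10; distance = 28/(2√10) = 7√10/5.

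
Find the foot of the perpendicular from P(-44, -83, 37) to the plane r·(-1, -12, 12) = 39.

(-39, -23, -23)

n = (-1, -12, 12), |n|² = 289, and n·P − 39 = 1445.
t = 1445/289 = 5, so the foot is P − t·n = (-44, -83, 37) − 5·(-1, -12, 12) = (-39, -23, -23).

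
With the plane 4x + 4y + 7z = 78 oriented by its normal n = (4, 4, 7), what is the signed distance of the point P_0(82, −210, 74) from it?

-8

n·P_0 − 78 = -72.
|n| = 9, so the signed distance is -72/9 = -8.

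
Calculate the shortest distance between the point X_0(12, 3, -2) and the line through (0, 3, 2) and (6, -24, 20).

A direction vector is d = (6, -27, 18).
AP = (12, 0, -4); AP·d = 0, |AP|² = 160, |d|² = 1089.
distance² = |AP|² − (AP·d)²/|d|² = 160 − 0/1089 = 160, so the distance is 4√10.

4√10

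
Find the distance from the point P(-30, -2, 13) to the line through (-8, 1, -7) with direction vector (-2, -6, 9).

Direction vector d = (-2, -6, 9).
AP = (-22, -3, 20); AP·d = 242, |AP|² = 893, |d|² = 121.
distance² = |AP|² − (AP·d)²/|d|² = 893 − 58564/121 = 409, so the distance is √409.

√409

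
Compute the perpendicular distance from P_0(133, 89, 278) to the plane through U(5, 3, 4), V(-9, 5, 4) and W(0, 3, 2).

6

UV = (-14, 2, 0) and UW = (-5, 0, -2), so a normal is n = UV × UW = (-4, -28, 10).
Then n·(133, 89, 278) - (-64) = -180.
|n| = √(16 + 784 + 100) = 30, so the distance is |-180|/30 = 6.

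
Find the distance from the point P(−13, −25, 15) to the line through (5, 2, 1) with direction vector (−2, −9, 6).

Direction vector d = (−2, −9, 6).
AP = (−18, −27, 14); AP·d = 363, |AP|² = 1249, |d|² = 121.
distance² = |AP|² − (AP·d)²/|d|² = 1249 − 131769/121 = 160, so the distance is 4√10.

4√10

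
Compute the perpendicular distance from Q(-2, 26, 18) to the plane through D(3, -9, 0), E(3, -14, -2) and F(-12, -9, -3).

25/√30

DE = (0, -5, -2) and DF = (-15, 0, -3), so a normal is n = DE × DF = (15, 30, -75).
n = (15, 30, -75); n·P − (-225) = -375; |n| = 15√30; distance = 375/(15√30) = 5√30/6.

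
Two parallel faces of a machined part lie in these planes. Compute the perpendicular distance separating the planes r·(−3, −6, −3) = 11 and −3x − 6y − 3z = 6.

5/(3√6)

With common normal n = (−3, −6, −3) (|n| = 3√6), the distance is |11 − 6|/|n| = 5/(3√6) = 5√6/18.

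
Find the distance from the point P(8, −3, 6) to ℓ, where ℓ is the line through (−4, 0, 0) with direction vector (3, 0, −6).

Direction vector d = (3, 0, −6).
AP = (12, −3, 6), and AP × d = (18, 90, 9).
|AP × d|² = 8505 and |d|² = 45, so the distance is √(8505/45) = √189 = 3√21.

3√21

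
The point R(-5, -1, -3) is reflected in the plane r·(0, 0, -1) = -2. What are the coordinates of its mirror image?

(-5, -1, 7)

With n = (0, 0, -1), the signed offset is (n·R − (-2))/|n|² = 5/1 = 5.
R' = R − 2t·n = (-5, -1, -3) − 10·(0, 0, -1) = (-5, -1, 7).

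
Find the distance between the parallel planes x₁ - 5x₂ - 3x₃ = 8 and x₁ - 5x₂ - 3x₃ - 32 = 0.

Both planes have normal n = (1, -5, -3), |n| = √35. Any point on the first plane is at distance |32 − 8|/|n| = 24/√35 = 24√35/35 from the second.

24√35/35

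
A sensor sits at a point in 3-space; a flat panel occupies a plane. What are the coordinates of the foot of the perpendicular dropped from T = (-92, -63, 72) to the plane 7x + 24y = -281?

(-71, 9, 72)

n = (7, 24, 0), |n|² = 625, and n·T − (-281) = -1875.
t = -1875/625 = -3, so the foot is T − t·n = (-92, -63, 72) − (-3)·(7, 24, 0) = (-71, 9, 72).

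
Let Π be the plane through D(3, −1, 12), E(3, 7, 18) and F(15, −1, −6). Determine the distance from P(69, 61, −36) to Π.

DE = (0, 8, 6) and DF = (12, 0, −18), so a normal is n = DE × DF = (−144, 72, −96).
d = |(-144)·69 + 72·61 + (-96)·(-36) − (-1656)| / √(20736 + 5184 + 9216) = |-432| / (24√61) = 18/√61.

18/√61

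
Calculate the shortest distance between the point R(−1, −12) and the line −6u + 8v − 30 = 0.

d = |(-6)·(-1) + 8·(-12) − 30| / √(36 + 64) = |-120|/10 = 12.

12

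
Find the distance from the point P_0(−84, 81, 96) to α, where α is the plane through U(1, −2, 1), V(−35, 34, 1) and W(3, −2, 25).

UV = (−36, 36, 0) and UW = (2, 0, 24), so a normal is n = UV × UW = (864, 864, −72).
d = |864·(-84) + 864·81 + (-72)·96 − (-936)| / √(746496 + 746496 + 5184) = |-8568| / 1224 = 7.

7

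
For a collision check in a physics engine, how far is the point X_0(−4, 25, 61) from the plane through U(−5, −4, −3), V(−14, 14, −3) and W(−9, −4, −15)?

UV = (−9, 18, 0) and UW = (−4, 0, −12), so a normal is n = UV × UW = (−216, −108, 72).
n = (−216, −108, 72); n·P − 1296 = 1260; |n| = 252; distance = 1260/252 = 5.

5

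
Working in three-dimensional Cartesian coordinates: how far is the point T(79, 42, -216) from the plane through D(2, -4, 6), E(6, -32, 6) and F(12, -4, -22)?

DE = (4, -28, 0) and DF = (10, 0, -28), so a normal is n = DE × DF = (784, 112, 280).
Then n·(79, 42, -216) - 2800 = 3360.
|n| = √(614656 + 12544 + 78400) = 840, so the distance is |3360|/840 = 4.

4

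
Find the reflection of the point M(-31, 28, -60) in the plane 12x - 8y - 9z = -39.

With n = (12, -8, -9), the signed offset is (n·M − (-39))/|n|² = -17/289 = -1/17.
M' = M − 2t·n = (-31, 28, -60) − (-2/17)·(12, -8, -9) = (-503/17, 460/17, -1038/17).

(-503/17, 460/17, -1038/17)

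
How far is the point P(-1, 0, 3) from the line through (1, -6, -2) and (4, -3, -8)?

A direction vector is d = (3, 3, -6).
AP = (-2, 6, 5), and AP × d = (-51, 3, -24).
|AP × d|² = 3186 and |d|² = 54, so the distance is √(3186/54) = √59.

√59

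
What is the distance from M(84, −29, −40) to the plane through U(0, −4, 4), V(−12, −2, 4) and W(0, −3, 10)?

22/√38

UV = (−12, 2, 0) and UW = (0, 1, 6), so a normal is n = UV × UW = (12, 72, −12).
Then n·(84, −29, −40) − (−336) = −264.
|n| = √(144 + 5184 + 144) = 12√38, so the distance is |-264|/(12√38) = 11√38/19.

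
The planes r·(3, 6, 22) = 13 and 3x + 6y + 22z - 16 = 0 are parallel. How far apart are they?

Both planes have normal n = (3, 6, 22), |n| = 23. Any point on the first plane is at distance |16 − 13|/|n| = 3/23 from the second.

3/23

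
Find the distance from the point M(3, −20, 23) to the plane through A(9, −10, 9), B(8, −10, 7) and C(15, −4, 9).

AB = (−1, 0, −2) and AC = (6, 6, 0), so a normal is n = AB × AC = (12, −12, −6).
d = |12·3 + (-12)·(-20) + (-6)·23 − 174| / √(144 + 144 + 36) = |-36| / 18 = 2.

2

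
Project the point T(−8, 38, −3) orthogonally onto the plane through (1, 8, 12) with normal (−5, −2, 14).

n = (−5, −2, 14), |n|² = 225, and n·T − 147 = -225.
t = -225/225 = -1, so the foot is T − t·n = (−8, 38, −3) − (-1)·(−5, −2, 14) = (−13, 36, 11).

(-13, 36, 11)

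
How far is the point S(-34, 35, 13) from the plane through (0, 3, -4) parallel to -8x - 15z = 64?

Parallel planes share the normal n = (-8, 0, -15); since (0, 3, -4) lies on the plane, its equation is -8x - 15z = 60.
Then n·(-34, 35, 13) - 60 = 17.
|n| = √(64 + 0 + 225) = 17, so the distance is |17|/17 = 1.

1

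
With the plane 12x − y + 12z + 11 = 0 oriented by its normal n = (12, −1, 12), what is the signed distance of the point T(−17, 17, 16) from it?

n·T − (-11) = -18.
|n| = 17, so the signed distance is -18/17.

-18/17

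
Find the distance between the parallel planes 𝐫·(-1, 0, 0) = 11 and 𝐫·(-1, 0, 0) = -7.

Both planes have normal n = (-1, 0, 0), |n| = 1. Any point on the first plane is at distance |(-7) − 11|/|n| = 18/1 = 18 from the second.

18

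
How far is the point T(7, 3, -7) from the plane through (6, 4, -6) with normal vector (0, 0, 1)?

The plane has equation n·(r − (6, 4, -6)) = 0, i.e. n·r = -6.
Then n·(7, 3, -7) - (-6) = -1.
|n| = √(0 + 0 + 1) = 1, so the distance is |-1|/1 = 1.

1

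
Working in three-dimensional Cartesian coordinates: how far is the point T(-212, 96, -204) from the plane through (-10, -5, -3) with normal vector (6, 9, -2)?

The plane has equation n·(r − (-10, -5, -3)) = 0, i.e. n·r = -99.
Then n·(-212, 96, -204) - (-99) = 99.
|n| = √(36 + 81 + 4) = 11, so the distance is |99|/11 = 9.

9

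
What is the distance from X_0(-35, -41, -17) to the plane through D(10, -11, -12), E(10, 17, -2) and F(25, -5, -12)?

DE = (0, 28, 10) and DF = (15, 6, 0), so a normal is n = DE × DF = (-60, 150, -420).
Then n·(-35, -41, -17) - 2790 = 300.
|n| = √(3600 + 22500 + 176400) = 450, so the distance is |300|/450 = 2/3.

2/3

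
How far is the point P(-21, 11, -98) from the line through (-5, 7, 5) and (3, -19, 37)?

A direction vector is d = (8, -26, 32).
AP = (-16, 4, -103), and AP × d = (-2550, -312, 384).
|AP × d|² = 6747300 and |d|² = 1764, so the distance is √(6747300/1764) = √3825 = 15√17.

15√17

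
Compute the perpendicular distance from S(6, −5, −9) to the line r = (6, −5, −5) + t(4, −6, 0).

Direction vector d = (4, −6, 0).
AP = (0, 0, −4); AP·d = 0, |AP|² = 16, |d|² = 52.
distance² = |AP|² − (AP·d)²/|d|² = 16 − 0/52 = 16, so the distance is 4.

4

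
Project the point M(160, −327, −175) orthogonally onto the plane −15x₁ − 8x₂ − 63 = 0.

(2855/17, -5487/17, -175)

The perpendicular from M has direction n = (−15, −8, 0): r = (160, −327, −175) + λ(−15, −8, 0).
Substitute into the plane: n·(M + λn) = 63 gives 216 + 289λ = 63, so λ = -9/17.
Foot = (160, −327, −175) + (-9/17)·(−15, −8, 0) = (2855/17, −5487/17, −175).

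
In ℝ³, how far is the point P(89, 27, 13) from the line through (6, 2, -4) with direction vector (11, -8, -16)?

3√818

Direction vector d = (11, -8, -16).
AP = (83, 25, 17), and AP × d = (-264, 1515, -939).
|AP × d|² = 3246642 and |d|² = 441, so the distance is √(3246642/441) = √7362 = 3√818.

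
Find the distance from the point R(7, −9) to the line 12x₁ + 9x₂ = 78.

The normal to the line is n = (12, 9) with |n| = 15.
|n·R − 78| = |3 − 78| = 75, so the distance is 75/15 = 5.

5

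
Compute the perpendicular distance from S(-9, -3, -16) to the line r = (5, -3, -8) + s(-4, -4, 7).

2√65

Direction vector d = (-4, -4, 7).
AP = (-14, 0, -8), and AP × d = (-32, 130, 56).
|AP × d|² = 21060 and |d|² = 81, so the distance is √(21060/81) = √260 = 2√65.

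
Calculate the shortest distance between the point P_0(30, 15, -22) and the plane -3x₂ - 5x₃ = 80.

15√34/34

Normal vector n = (0, -3, -5), and n·(30, 15, -22) - 80 = -15.
|n| = √(0 + 9 + 25) = √34, so the distance is |-15|/√34 = 15√34/34.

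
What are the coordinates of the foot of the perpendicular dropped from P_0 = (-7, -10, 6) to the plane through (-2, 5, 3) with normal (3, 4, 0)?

n = (3, 4, 0), |n|² = 25, and n·P_0 − 14 = -75.
t = -75/25 = -3, so the foot is P_0 − t·n = (-7, -10, 6) − (-3)·(3, 4, 0) = (2, 2, 6).

(2, 2, 6)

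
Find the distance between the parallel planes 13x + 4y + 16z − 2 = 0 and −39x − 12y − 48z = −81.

Divide the second equation by -3 to match normals: 13x + 4y + 16z = 27.
With common normal n = (13, 4, 16) (|n| = 21), the distance is |2 − 27|/|n| = 25/21.

25/21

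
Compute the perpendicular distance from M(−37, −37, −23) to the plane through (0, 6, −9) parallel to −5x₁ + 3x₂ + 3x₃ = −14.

Parallel planes share the normal n = (−5, 3, 3); since (0, 6, −9) lies on the plane, its equation is −5x₁ + 3x₂ + 3x₃ = -9.
Then n·(−37, −37, −23) − (−9) = 14.
|n| = √(25 + 9 + 9) = √43, so the distance is |14|/√43 = 14√43/43.

14/√43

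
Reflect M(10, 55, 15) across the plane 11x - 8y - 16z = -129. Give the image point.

n = (11, -8, -16), |n|² = 441, n·M − (-129) = -441, so t = -441/441 = -1.
Foot F = M − (-1)·n = (21, 47, -1); the reflection is 2F − M = (32, 39, -17).

(32, 39, -17)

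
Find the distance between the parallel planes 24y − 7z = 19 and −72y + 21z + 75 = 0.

6/25

Divide the second equation by -3 to match normals: 24y − 7z = 25.
Both planes have normal n = (0, 24, −7), |n| = 25. Any point on the first plane is at distance |25 − 19|/|n| = 6/25 from the second.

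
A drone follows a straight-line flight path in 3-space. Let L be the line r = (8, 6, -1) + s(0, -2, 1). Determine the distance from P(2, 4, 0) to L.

Direction vector d = (0, -2, 1).
AP = (-6, -2, 1); AP·d = 5, |AP|² = 41, |d|² = 5.
distance² = |AP|² − (AP·d)²/|d|² = 41 − 25/5 = 36, so the distance is 6.

6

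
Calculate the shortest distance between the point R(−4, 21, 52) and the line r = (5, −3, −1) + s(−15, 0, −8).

Direction vector d = (−15, 0, −8).
AP = (−9, 24, 53); AP·d = -289, |AP|² = 3466, |d|² = 289.
distance² = |AP|² − (AP·d)²/|d|² = 3466 − 83521/289 = 3177, so the distance is 3√353.

3√353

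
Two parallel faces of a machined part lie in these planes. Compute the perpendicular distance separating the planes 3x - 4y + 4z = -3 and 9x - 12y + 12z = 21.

10√41/41

Divide the second equation by 3 to match normals: 3x - 4y + 4z = 7.
Both planes have normal n = (3, -4, 4), |n| = √41. Any point on the first plane is at distance |7 − (-3)|/|n| = 10/√41 from the second.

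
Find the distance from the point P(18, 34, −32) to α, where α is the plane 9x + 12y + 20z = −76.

Normal vector n = (9, 12, 20), and n·(18, 34, −32) − (−76) = 6.
|n| = √(81 + 144 + 400) = 25, so the distance is |6|/25 = 6/25.

6/25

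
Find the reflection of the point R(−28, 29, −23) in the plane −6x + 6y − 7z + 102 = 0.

(32, -31, 47)

With n = (−6, 6, −7), the signed offset is (n·R − (-102))/|n|² = 605/121 = 5.
R' = R − 2t·n = (−28, 29, −23) − 10·(−6, 6, −7) = (32, −31, 47).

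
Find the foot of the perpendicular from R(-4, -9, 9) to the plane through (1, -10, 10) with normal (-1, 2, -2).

The perpendicular from R has direction n = (-1, 2, -2): r = (-4, -9, 9) + t(-1, 2, -2).
Substitute into the plane: n·(R + tn) = -41 gives -32 + 9t = -41, so t = -1.
Foot = (-4, -9, 9) + (-1)·(-1, 2, -2) = (-3, -11, 11).

(-3, -11, 11)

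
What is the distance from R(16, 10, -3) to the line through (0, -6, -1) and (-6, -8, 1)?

2√30

A direction vector is d = (-6, -2, 2).
AP = (16, 16, -2), and AP × d = (28, -20, 64).
|AP × d|² = 5280 and |d|² = 44, so the distance is √(5280/44) = √120 = 2√30.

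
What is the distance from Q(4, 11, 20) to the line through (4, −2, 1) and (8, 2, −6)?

√449

A direction vector is d = (4, 4, −7).
AP = (0, 13, 19), and AP × d = (−167, 76, −52).
|AP × d|² = 36369 and |d|² = 81, so the distance is √(36369/81) = √449.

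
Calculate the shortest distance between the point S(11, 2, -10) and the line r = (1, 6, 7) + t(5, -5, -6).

√61

Direction vector d = (5, -5, -6).
AP = (10, -4, -17), and AP × d = (-61, -25, -30).
|AP × d|² = 5246 and |d|² = 86, so the distance is √(5246/86) = √61.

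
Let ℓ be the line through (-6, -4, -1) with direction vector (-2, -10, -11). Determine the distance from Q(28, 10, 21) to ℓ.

Direction vector d = (-2, -10, -11).
AP = (34, 14, 22); AP·d = -450, |AP|² = 1836, |d|² = 225.
distance² = |AP|² − (AP·d)²/|d|² = 1836 − 202500/225 = 936, so the distance is 6√26.

6√26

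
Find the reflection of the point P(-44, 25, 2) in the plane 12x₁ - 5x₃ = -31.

With n = (12, 0, -5), the signed offset is (n·P − (-31))/|n|² = -507/169 = -3.
P' = P − 2t·n = (-44, 25, 2) − (-6)·(12, 0, -5) = (28, 25, -28).

(28, 25, -28)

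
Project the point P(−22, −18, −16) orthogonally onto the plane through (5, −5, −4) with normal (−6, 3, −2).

(-4, -27, -10)

n = (−6, 3, −2), |n|² = 49, and n·P − (-37) = 147.
t = 147/49 = 3, so the foot is P − t·n = (−22, −18, −16) − 3·(−6, 3, −2) = (−4, −27, −10).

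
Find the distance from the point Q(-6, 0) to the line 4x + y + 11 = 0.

The normal to the line is n = (4, 1) with |n| = √17.
|n·Q − (-11)| = |-24 − (-11)| = 13, so the distance is 13/√17 = 13√17/17.

13/√17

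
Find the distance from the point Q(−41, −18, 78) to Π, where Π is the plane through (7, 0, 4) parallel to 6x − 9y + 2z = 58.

Parallel planes share the normal n = (6, −9, 2); since (7, 0, 4) lies on the plane, its equation is 6x − 9y + 2z = 50.
Then n·(−41, −18, 78) − 50 = 22.
|n| = √(36 + 81 + 4) = 11, so the distance is |22|/11 = 2.

2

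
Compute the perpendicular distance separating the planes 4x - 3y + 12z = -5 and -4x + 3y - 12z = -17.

22/13

Divide the second equation by -1 to match normals: 4x - 3y + 12z = 17.
With common normal n = (4, -3, 12) (|n| = 13), the distance is |(-5) − 17|/|n| = 22/13.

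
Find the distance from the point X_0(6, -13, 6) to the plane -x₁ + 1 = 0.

Normal vector n = (-1, 0, 0), and n·(6, -13, 6) - (-1) = -5.
|n| = √(1 + 0 + 0) = 1, so the distance is |-5|/1 = 5.

5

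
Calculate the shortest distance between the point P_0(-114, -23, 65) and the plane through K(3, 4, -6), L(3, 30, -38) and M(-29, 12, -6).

KL = (0, 26, -32) and KM = (-32, 8, 0), so a normal is n = KL × KM = (256, 1024, 832).
Then n·(-114, -23, 65) - (-128) = 1472.
|n| = √(65536 + 1048576 + 692224) = 1344, so the distance is |1472|/1344 = 23/21.

23/21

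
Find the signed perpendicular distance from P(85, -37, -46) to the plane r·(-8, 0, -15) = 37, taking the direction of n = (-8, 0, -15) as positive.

n·P − 37 = -27.
|n| = 17, so the signed distance is -27/17.

-27/17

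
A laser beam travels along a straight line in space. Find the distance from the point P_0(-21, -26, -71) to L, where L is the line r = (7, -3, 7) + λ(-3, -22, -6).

Direction vector d = (-3, -22, -6).
AP = (-28, -23, -78), and AP × d = (-1578, 66, 547).
|AP × d|² = 2793649 and |d|² = 529, so the distance is √(2793649/529) = √5281.

√5281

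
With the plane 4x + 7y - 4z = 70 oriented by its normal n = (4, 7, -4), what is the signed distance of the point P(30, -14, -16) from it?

16/9

n·P − 70 = 16.
|n| = 9, so the signed distance is 16/9.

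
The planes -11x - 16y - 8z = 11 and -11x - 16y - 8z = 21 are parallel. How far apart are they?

Both planes have normal n = (-11, -16, -8), |n| = 21. Any point on the first plane is at distance |21 − 11|/|n| = 10/21 from the second.

10/21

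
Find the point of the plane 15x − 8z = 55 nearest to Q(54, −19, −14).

n = (15, 0, −8), |n|² = 289, and n·Q − 55 = 867.
t = 867/289 = 3, so the foot is Q − t·n = (54, −19, −14) − 3·(15, 0, −8) = (9, −19, 10).

(9, -19, 10)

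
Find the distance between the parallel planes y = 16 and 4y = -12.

Divide the second equation by 4 to match normals: y = -3.
With common normal n = (0, 1, 0) (|n| = 1), the distance is |16 − (-3)|/|n| = 19/1 = 19.

19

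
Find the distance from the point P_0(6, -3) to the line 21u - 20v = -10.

d = |21·6 + (-20)·(-3) − (-10)| / √(441 + 400) = |196|/29 = 196/29.

196/29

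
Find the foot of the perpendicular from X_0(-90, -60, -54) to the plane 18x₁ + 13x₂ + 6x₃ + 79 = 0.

(0, 5, -24)

The perpendicular from X_0 has direction n = (18, 13, 6): r = (-90, -60, -54) + t(18, 13, 6).
Substitute into the plane: n·(X_0 + tn) = -79 gives -2724 + 529t = -79, so t = 5.
Foot = (-90, -60, -54) + 5·(18, 13, 6) = (0, 5, -24).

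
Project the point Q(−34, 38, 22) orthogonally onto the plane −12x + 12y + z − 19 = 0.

n = (−12, 12, 1), |n|² = 289, and n·Q − 19 = 867.
t = 867/289 = 3, so the foot is Q − t·n = (−34, 38, 22) − 3·(−12, 12, 1) = (2, 2, 19).

(2, 2, 19)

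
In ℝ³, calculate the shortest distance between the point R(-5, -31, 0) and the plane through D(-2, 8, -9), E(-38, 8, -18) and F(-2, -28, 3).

DE = (-36, 0, -9) and DF = (0, -36, 12), so a normal is n = DE × DF = (-324, 432, 1296).
d = |(-324)·(-5) + 432·(-31) + 1296·0 − (-7560)| / √(104976 + 186624 + 1679616) = |-4212| / 1404 = 3.

3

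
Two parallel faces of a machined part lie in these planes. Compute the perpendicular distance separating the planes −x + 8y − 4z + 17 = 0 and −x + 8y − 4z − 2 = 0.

Both planes have normal n = (−1, 8, −4), |n| = 9. Any point on the first plane is at distance |2 − (-17)|/|n| = 19/9 from the second.

19/9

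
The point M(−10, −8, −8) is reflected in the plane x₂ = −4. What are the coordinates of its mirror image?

With n = (0, 1, 0), the signed offset is (n·M − (-4))/|n|² = -4/1 = -4.
M' = M − 2t·n = (−10, −8, −8) − (-8)·(0, 1, 0) = (−10, 0, −8).

(-10, 0, -8)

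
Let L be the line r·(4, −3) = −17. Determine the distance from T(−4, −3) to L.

d = |4·(-4) + (-3)·(-3) − (-17)| / √(16 + 9) = |10|/5 = 2.

2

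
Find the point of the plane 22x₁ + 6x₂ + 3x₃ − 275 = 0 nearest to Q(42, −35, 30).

(20, -41, 27)

n = (22, 6, 3), |n|² = 529, and n·Q − 275 = 529.
t = 529/529 = 1, so the foot is Q − t·n = (42, −35, 30) − 1·(22, 6, 3) = (20, −41, 27).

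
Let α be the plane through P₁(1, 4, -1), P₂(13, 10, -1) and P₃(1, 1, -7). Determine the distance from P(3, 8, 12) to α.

7√6/6

P₁P₂ = (12, 6, 0) and P₁P₃ = (0, -3, -6), so a normal is n = P₁P₂ × P₁P₃ = (-36, 72, -36).
Then n·(3, 8, 12) - 288 = -252.
|n| = √(1296 + 5184 + 1296) = 36√6, so the distance is |-252|/(36√6) = 7/√6.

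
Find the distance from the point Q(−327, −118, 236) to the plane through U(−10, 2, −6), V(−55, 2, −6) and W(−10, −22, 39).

UV = (−45, 0, 0) and UW = (0, −24, 45), so a normal is n = UV × UW = (0, 2025, 1080).
Then n·(−327, −118, 236) − (−2430) = 18360.
|n| = √(0 + 4100625 + 1166400) = 2295, so the distance is |18360|/2295 = 8.

8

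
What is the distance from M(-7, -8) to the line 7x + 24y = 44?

d = |7·(-7) + 24·(-8) − 44| / √(49 + 576) = |-285|/25 = 57/5.

57/5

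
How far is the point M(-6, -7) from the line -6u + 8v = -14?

3/5

d = |(-6)·(-6) + 8·(-7) − (-14)| / √(36 + 64) = |-6|/10 = 3/5.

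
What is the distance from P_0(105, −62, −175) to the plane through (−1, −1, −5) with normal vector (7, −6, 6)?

8

The plane has equation n·(r − (−1, −1, −5)) = 0, i.e. n·r = -31.
n = (7, −6, 6); n·P − (-31) = 88; |n| = 11; distance = 88/11 = 8.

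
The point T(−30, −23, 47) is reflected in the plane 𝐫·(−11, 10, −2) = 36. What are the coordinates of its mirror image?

(-494/15, -61/3, 697/15)

n = (−11, 10, −2), |n|² = 225, n·T − 36 = -30, so t = -30/225 = -2/15.
Foot F = T − (-2/15)·n = (−472/15, −65/3, 701/15); the reflection is 2F − T = (−494/15, −61/3, 697/15).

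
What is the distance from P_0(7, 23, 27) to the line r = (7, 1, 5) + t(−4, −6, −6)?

4√11

Direction vector d = (−4, −6, −6).
AP = (0, 22, 22); AP·d = -264, |AP|² = 968, |d|² = 88.
distance² = |AP|² − (AP·d)²/|d|² = 968 − 69696/88 = 176, so the distance is 4√11.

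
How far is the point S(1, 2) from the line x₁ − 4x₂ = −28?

The normal to the line is n = (1, −4) with |n| = √17.
|n·S − (-28)| = |-7 − (-28)| = 21, so the distance is 21/√17 = 21√17/17.

21/√17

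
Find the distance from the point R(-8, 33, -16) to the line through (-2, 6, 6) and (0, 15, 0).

4√10

A direction vector is d = (2, 9, -6).
AP = (-6, 27, -22), and AP × d = (36, -80, -108).
|AP × d|² = 19360 and |d|² = 121, so the distance is √(19360/121) = √160 = 4√10.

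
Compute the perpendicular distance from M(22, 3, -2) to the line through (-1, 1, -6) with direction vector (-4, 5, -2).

Direction vector d = (-4, 5, -2).
AP = (23, 2, 4); AP·d = -90, |AP|² = 549, |d|² = 45.
distance² = |AP|² − (AP·d)²/|d|² = 549 − 8100/45 = 369, so the distance is 3√41.

3√41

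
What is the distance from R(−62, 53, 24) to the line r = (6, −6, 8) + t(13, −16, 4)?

3√145

Direction vector d = (13, −16, 4).
AP = (−68, 59, 16), and AP × d = (492, 480, 321).
|AP × d|² = 575505 and |d|² = 441, so the distance is √(575505/441) = √1305 = 3√145.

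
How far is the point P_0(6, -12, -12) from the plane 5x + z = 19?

√26/26

Normal vector n = (5, 0, 1), and n·(6, -12, -12) - 19 = -1.
|n| = √(25 + 0 + 1) = √26, so the distance is |-1|/√26 = 1/√26.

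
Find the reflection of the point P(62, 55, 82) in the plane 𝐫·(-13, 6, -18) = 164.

n = (-13, 6, -18), |n|² = 529, n·P − 164 = -2116, so t = -2116/529 = -4.
Foot F = P − (-4)·n = (10, 79, 10); the reflection is 2F − P = (-42, 103, -62).

(-42, 103, -62)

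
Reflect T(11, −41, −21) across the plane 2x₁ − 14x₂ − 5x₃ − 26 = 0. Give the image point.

With n = (2, −14, −5), the signed offset is (n·T − 26)/|n|² = 675/225 = 3.
T' = T − 2t·n = (11, −41, −21) − 6·(2, −14, −5) = (−1, 43, 9).

(-1, 43, 9)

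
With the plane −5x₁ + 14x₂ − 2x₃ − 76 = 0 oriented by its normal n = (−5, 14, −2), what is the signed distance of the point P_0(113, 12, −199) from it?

n·P_0 − 76 = -75.
|n| = 15, so the signed distance is -75/15 = -5.

-5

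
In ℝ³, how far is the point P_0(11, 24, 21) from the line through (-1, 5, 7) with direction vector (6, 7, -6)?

Direction vector d = (6, 7, -6).
AP = (12, 19, 14); AP·d = 121, |AP|² = 701, |d|² = 121.
distance² = |AP|² − (AP·d)²/|d|² = 701 − 14641/121 = 580, so the distance is 2√145.

2√145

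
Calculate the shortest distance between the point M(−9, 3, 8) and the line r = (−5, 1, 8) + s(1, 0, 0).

Direction vector d = (1, 0, 0).
AP = (−4, 2, 0); AP·d = -4, |AP|² = 20, |d|² = 1.
distance² = |AP|² − (AP·d)²/|d|² = 20 − 16/1 = 4, so the distance is 2.

2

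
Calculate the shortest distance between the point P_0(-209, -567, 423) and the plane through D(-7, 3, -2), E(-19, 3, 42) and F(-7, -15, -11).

8

DE = (-12, 0, 44) and DF = (0, -18, -9), so a normal is n = DE × DF = (792, -108, 216).
d = |792·(-209) + (-108)·(-567) + 216·423 − (-6300)| / √(627264 + 11664 + 46656) = |-6624| / 828 = 8.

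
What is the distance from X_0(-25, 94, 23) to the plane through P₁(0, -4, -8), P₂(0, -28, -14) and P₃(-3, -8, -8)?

22/13

P₁P₂ = (0, -24, -6) and P₁P₃ = (-3, -4, 0), so a normal is n = P₁P₂ × P₁P₃ = (-24, 18, -72).
Then n·(-25, 94, 23) - 504 = 132.
|n| = √(576 + 324 + 5184) = 78, so the distance is |132|/78 = 22/13.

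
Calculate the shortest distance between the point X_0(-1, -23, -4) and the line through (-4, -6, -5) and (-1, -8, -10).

A direction vector is d = (3, -2, -5).
AP = (3, -17, 1); AP·d = 38, |AP|² = 299, |d|² = 38.
distance² = |AP|² − (AP·d)²/|d|² = 299 − 1444/38 = 261, so the distance is 3√29.

3√29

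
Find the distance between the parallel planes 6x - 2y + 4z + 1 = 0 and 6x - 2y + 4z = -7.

3/√14

Both planes have normal n = (6, -2, 4), |n| = 2√14. Any point on the first plane is at distance |(-7) − (-1)|/|n| = 6/(2√14) = 3√14/14 from the second.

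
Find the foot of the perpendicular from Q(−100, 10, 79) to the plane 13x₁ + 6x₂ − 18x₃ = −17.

(-35, 40, -11)

n = (13, 6, −18), |n|² = 529, and n·Q − (-17) = -2645.
t = -2645/529 = -5, so the foot is Q − t·n = (−100, 10, 79) − (-5)·(13, 6, −18) = (−35, 40, −11).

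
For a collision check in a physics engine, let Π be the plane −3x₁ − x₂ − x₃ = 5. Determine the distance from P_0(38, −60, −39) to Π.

20/√11

Normal vector n = (−3, −1, −1), and n·(38, −60, −39) − 5 = −20.
|n| = √(9 + 1 + 1) = √11, so the distance is |-20|/√11 = 20/√11.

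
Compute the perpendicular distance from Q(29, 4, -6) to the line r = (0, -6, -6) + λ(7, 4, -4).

Direction vector d = (7, 4, -4).
AP = (29, 10, 0); AP·d = 243, |AP|² = 941, |d|² = 81.
distance² = |AP|² − (AP·d)²/|d|² = 941 − 59049/81 = 212, so the distance is 2√53.

2√53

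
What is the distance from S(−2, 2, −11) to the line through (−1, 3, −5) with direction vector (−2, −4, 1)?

Direction vector d = (−2, −4, 1).
AP = (−1, −1, −6); AP·d = 0, |AP|² = 38, |d|² = 21.
distance² = |AP|² − (AP·d)²/|d|² = 38 − 0/21 = 38, so the distance is √38.

√38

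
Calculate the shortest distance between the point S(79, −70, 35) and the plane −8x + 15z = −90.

n = (−8, 0, 15); n·P − (-90) = -17; |n| = 17; distance = 17/17 = 1.

1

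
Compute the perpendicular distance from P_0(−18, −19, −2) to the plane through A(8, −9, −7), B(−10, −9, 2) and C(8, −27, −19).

AB = (−18, 0, 9) and AC = (0, −18, −12), so a normal is n = AB × AC = (162, −216, 324).
Then n·(−18, −19, −2) − 972 = −432.
|n| = √(26244 + 46656 + 104976) = 54√61, so the distance is |-432|/(54√61) = 8/√61.

8/√61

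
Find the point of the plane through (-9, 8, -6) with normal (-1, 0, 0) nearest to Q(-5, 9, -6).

n = (-1, 0, 0), |n|² = 1, and n·Q − 9 = -4.
t = -4/1 = -4, so the foot is Q − t·n = (-5, 9, -6) − (-4)·(-1, 0, 0) = (-9, 9, -6).

(-9, 9, -6)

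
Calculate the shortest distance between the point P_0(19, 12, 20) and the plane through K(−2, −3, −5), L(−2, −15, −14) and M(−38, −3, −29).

KL = (0, −12, −9) and KM = (−36, 0, −24), so a normal is n = KL × KM = (288, 324, −432).
d = |288·19 + 324·12 + (-432)·20 − 612| / √(82944 + 104976 + 186624) = |108| / 612 = 3/17.

3/17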